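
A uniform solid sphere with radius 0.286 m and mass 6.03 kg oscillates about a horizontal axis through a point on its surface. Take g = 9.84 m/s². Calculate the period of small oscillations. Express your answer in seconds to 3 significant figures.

I_cm = (2/5)mr² = 0.1973 kg·m². The pivot is at distance d = 0.286 m from the centre of mass.
By the parallel-axis theorem, I = I_cm + md² = 0.1973 + 0.4932 = 0.6905 kg·m².
T = 2π√(I/(mgd)) = 2π√(0.6905/(6.03 × 9.84 × 0.286)) = 1.27 s.

1.27 s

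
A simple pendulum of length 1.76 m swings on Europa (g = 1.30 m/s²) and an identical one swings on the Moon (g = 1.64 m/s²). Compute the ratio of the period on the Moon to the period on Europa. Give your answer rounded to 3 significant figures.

0.890

T ∝ 1/√g, so T₂/T₁ = √(g₁/g₂) = √(1.30/1.64) = 0.890.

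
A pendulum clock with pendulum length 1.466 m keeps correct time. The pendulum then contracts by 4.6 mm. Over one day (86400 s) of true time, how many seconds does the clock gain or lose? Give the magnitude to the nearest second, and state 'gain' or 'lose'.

gain 136 s

T ∝ √L, so T'/T = √(1.46140/1.466) = 0.998430.
In 86400 s of true time the clock registers 86400/0.998430 = 86535.9 s, so it gains 136 s.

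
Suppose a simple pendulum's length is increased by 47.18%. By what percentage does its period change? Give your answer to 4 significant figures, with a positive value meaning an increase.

T ∝ √L, so T'/T = √(1.4718) = 1.2132.
Percentage change in T = (1.2132 − 1) × 100% = 21.32%.

21.32%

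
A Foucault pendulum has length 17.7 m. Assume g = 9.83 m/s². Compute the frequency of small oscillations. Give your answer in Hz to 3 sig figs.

0.119 Hz

T = 2π√(L/g) = 2π√(17.7/9.83) = 8.431 s, so f = 1/T = 0.119 Hz.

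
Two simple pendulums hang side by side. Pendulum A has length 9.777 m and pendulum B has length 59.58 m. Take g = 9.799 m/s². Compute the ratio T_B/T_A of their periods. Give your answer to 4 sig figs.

2.469

T ∝ √L, so T_B/T_A = √(L_B/L_A) = √(59.58/9.777) = 2.469.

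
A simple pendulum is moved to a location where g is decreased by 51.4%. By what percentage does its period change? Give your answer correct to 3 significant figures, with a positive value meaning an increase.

T ∝ 1/√g, so T'/T = 1/√(0.4860) = 1.434.
Percentage change in T = (1.434 − 1) × 100% = 43.4%.

43.4%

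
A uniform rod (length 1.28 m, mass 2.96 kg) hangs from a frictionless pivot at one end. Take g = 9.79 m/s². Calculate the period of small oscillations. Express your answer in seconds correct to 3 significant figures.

For a physical pendulum T = 2π√(I/(mgd)), with d = 0.6400 m from pivot to centre of mass.
I_cm = mL²/12 = 2.96 × 1.28²/12 = 0.4041 kg·m²; I = I_cm + md² = 0.4041 + 2.96 × 0.6400² = 1.617 kg·m².
T = 2π√(1.617/(2.96 × 9.79 × 0.6400)) = 1.86 s.

1.86 s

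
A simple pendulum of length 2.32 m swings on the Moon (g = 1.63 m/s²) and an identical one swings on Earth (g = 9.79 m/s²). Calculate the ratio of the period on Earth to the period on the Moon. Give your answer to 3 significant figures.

0.408

T ∝ 1/√g, so T₂/T₁ = √(g₁/g₂) = √(1.63/9.79) = 0.408.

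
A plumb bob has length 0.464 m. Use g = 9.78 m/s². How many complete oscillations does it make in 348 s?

254

T = 2π√(L/g) = 2π√(0.464/9.78) = 1.369 s.
Number of complete oscillations = ⌊348/1.369⌋ = ⌊254.3⌋ = 254.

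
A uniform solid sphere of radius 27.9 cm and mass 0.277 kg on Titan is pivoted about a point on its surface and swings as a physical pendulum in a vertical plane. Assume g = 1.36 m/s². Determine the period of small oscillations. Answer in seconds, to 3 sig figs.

3.37 s

I_cm = (2/5)mr² = 0.008625 kg·m². The pivot is at distance d = 0.279 m from the centre of mass.
By the parallel-axis theorem, I = I_cm + md² = 0.008625 + 0.02156 = 0.03019 kg·m².
T = 2π√(I/(mgd)) = 2π√(0.03019/(0.277 × 1.36 × 0.279)) = 3.37 s.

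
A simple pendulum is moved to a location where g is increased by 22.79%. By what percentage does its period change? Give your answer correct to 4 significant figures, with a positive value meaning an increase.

T ∝ 1/√g, so T'/T = 1/√(1.2279) = 0.90244.
Percentage change in T = (0.90244 − 1) × 100% = -9.756%.

-9.756%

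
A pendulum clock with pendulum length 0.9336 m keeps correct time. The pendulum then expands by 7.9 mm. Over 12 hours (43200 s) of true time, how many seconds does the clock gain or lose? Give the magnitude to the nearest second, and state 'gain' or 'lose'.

lose 182 s

T ∝ √L, so T'/T = √(0.94150/0.9336) = 1.00422.
In 43200 s of true time the clock registers 43200/1.00422 = 43018.4 s, so it loses 182 s.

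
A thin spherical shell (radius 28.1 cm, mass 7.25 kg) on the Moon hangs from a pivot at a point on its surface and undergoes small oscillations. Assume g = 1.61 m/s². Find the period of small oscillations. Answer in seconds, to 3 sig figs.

I_cm = (2/3)mr² = 0.3816 kg·m². The pivot is at distance d = 0.281 m from the centre of mass.
By the parallel-axis theorem, I = I_cm + md² = 0.3816 + 0.5725 = 0.9541 kg·m².
T = 2π√(I/(mgd)) = 2π√(0.9541/(7.25 × 1.61 × 0.281)) = 3.39 s.

3.39 s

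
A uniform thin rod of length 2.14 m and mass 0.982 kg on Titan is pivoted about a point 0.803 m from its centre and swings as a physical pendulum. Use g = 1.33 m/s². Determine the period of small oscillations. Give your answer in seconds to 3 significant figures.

For a physical pendulum T = 2π√(I/(mgd)), with d = 0.8030 m from pivot to centre of mass.
I_cm = mL²/12 = 0.982 × 2.14²/12 = 0.3748 kg·m²; I = I_cm + md² = 0.3748 + 0.982 × 0.8030² = 1.008 kg·m².
T = 2π√(1.008/(0.982 × 1.33 × 0.8030)) = 6.16 s.

6.16 s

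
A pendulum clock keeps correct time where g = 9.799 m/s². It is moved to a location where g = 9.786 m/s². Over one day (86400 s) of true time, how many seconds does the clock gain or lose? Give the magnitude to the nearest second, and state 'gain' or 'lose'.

The clock's period scales as T ∝ 1/√g, so T'/T = √(9.799/9.786) = 1.00066.
In 86400 s of true time the clock registers 86400/1.00066 = 86342.7 s, so it loses 57 s.

lose 57 s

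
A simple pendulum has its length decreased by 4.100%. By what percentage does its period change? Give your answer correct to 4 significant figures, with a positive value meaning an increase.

T ∝ √L, so T'/T = √(0.95900) = 0.97929.
Percentage change in T = (0.97929 − 1) × 100% = -2.071%.

-2.071%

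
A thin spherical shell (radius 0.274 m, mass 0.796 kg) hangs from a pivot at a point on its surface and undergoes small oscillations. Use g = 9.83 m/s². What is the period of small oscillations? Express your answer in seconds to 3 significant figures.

1.35 s

I_cm = (2/3)mr² = 0.03984 kg·m². The pivot is at distance d = 0.274 m from the centre of mass.
By the parallel-axis theorem, I = I_cm + md² = 0.03984 + 0.05976 = 0.09960 kg·m².
T = 2π√(I/(mgd)) = 2π√(0.09960/(0.796 × 9.83 × 0.274)) = 1.35 s.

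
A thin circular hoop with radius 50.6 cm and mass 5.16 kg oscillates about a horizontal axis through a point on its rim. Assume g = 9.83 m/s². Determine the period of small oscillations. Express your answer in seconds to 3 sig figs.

I_cm = mr² = 1.321 kg·m². The pivot is at distance d = 0.506 m from the centre of mass.
By the parallel-axis theorem, I = I_cm + md² = 1.321 + 1.321 = 2.642 kg·m².
T = 2π√(I/(mgd)) = 2π√(2.642/(5.16 × 9.83 × 0.506)) = 2.02 s.

2.02 s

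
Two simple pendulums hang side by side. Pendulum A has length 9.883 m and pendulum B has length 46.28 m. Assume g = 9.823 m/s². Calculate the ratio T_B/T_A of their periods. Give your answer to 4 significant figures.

2.164

T ∝ √L, so T_B/T_A = √(L_B/L_A) = √(46.28/9.883) = 2.164.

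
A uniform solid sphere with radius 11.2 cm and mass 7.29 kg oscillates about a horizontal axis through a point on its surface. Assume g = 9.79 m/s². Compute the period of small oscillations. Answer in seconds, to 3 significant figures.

I_cm = (2/5)mr² = 0.03658 kg·m². The pivot is at distance d = 0.112 m from the centre of mass.
By the parallel-axis theorem, I = I_cm + md² = 0.03658 + 0.09145 = 0.1280 kg·m².
T = 2π√(I/(mgd)) = 2π√(0.1280/(7.29 × 9.79 × 0.112)) = 0.795 s.

0.795 s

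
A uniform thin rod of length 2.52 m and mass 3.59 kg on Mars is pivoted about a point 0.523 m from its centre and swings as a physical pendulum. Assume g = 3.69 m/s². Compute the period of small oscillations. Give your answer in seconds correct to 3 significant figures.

4.05 s

For a physical pendulum T = 2π√(I/(mgd)), with d = 0.5230 m from pivot to centre of mass.
I_cm = mL²/12 = 3.59 × 2.52²/12 = 1.900 kg·m²; I = I_cm + md² = 1.900 + 3.59 × 0.5230² = 2.882 kg·m².
T = 2π√(2.882/(3.59 × 3.69 × 0.5230)) = 4.05 s.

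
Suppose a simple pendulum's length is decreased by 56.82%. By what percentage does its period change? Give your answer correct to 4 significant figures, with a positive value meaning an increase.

-34.29%

T ∝ √L, so T'/T = √(0.43180) = 0.65711.
Percentage change in T = (0.65711 − 1) × 100% = -34.29%.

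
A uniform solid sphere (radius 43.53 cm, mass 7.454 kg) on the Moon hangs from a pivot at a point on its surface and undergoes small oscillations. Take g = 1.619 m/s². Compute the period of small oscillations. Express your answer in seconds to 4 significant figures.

I_cm = (2/5)mr² = 0.56497 kg·m². The pivot is at distance d = 0.4353 m from the centre of mass.
By the parallel-axis theorem, I = I_cm + md² = 0.56497 + 1.4124 = 1.9774 kg·m².
T = 2π√(I/(mgd)) = 2π√(1.9774/(7.454 × 1.619 × 0.4353)) = 3.855 s.

3.855 s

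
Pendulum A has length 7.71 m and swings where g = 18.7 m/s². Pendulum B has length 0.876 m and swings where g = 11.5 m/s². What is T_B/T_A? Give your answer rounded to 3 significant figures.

T = 2π√(L/g), so T_B/T_A = √((L_B/g_B)/(L_A/g_A)) = √((0.876/11.5)/(7.71/18.7)) = 0.430.

0.430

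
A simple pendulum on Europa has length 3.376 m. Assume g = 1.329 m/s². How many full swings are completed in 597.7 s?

59

T = 2π√(L/g) = 2π√(3.376/1.329) = 10.014 s.
Number of complete oscillations = ⌊597.7/10.014⌋ = ⌊59.685⌋ = 59.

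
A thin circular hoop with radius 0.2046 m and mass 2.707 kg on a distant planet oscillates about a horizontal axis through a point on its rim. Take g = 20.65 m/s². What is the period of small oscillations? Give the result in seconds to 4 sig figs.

I_cm = mr² = 0.11332 kg·m². The pivot is at distance d = 0.2046 m from the centre of mass.
By the parallel-axis theorem, I = I_cm + md² = 0.11332 + 0.11332 = 0.22664 kg·m².
T = 2π√(I/(mgd)) = 2π√(0.22664/(2.707 × 20.65 × 0.2046)) = 0.8845 s.

0.8845 s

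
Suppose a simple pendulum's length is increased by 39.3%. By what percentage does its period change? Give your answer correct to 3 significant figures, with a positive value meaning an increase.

18.0%

T ∝ √L, so T'/T = √(1.393) = 1.180.
Percentage change in T = (1.180 − 1) × 100% = 18.0%.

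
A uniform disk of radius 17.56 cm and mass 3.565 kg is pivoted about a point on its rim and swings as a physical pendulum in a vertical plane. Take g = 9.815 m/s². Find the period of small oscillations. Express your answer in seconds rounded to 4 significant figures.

I_cm = ½mr² = 0.054964 kg·m². The pivot is at distance d = 0.1756 m from the centre of mass.
By the parallel-axis theorem, I = I_cm + md² = 0.054964 + 0.10993 = 0.16489 kg·m².
T = 2π√(I/(mgd)) = 2π√(0.16489/(3.565 × 9.815 × 0.1756)) = 1.029 s.

1.029 s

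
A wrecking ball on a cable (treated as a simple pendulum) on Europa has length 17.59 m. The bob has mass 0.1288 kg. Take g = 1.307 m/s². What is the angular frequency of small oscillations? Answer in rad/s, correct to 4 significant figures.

0.2726 rad/s

ω = √(g/L) = √(1.307/17.59) = 0.2726 rad/s.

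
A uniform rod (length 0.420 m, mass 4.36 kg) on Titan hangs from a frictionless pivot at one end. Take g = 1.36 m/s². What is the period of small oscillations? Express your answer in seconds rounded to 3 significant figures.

2.85 s

For a physical pendulum T = 2π√(I/(mgd)), with d = 0.2100 m from pivot to centre of mass.
I_cm = mL²/12 = 4.36 × 0.420²/12 = 0.06409 kg·m²; I = I_cm + md² = 0.06409 + 4.36 × 0.2100² = 0.2564 kg·m².
T = 2π√(0.2564/(4.36 × 1.36 × 0.2100)) = 2.85 s.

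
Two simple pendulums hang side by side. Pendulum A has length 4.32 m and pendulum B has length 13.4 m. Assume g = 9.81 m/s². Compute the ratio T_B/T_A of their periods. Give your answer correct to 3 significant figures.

1.76

T ∝ √L, so T_B/T_A = √(L_B/L_A) = √(13.4/4.32) = 1.76.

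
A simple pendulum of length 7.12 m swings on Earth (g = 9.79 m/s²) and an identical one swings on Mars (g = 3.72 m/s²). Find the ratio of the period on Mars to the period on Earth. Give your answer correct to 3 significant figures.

T ∝ 1/√g, so T₂/T₁ = √(g₁/g₂) = √(9.79/3.72) = 1.62.

1.62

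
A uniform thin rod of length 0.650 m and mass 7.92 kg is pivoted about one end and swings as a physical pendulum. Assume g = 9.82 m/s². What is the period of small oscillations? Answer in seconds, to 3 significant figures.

For a physical pendulum T = 2π√(I/(mgd)), with d = 0.3250 m from pivot to centre of mass.
I_cm = mL²/12 = 7.92 × 0.650²/12 = 0.2789 kg·m²; I = I_cm + md² = 0.2789 + 7.92 × 0.3250² = 1.115 kg·m².
T = 2π√(1.115/(7.92 × 9.82 × 0.3250)) = 1.32 s.

1.32 s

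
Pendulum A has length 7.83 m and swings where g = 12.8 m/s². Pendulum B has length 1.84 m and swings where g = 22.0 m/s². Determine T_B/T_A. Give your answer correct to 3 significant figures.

0.370

T = 2π√(L/g), so T_B/T_A = √((L_B/g_B)/(L_A/g_A)) = √((1.84/22.0)/(7.83/12.8)) = 0.370.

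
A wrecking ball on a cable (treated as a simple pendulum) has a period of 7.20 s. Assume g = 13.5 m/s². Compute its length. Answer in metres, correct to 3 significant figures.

From T = 2π√(L/g), L = gT²/(4π²) = 13.5 × 7.200²/(4π²) = 17.7 m.

17.7 m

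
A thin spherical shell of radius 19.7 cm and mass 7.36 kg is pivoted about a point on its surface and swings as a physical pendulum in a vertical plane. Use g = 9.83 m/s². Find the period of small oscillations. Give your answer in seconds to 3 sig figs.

I_cm = (2/3)mr² = 0.1904 kg·m². The pivot is at distance d = 0.197 m from the centre of mass.
By the parallel-axis theorem, I = I_cm + md² = 0.1904 + 0.2856 = 0.4761 kg·m².
T = 2π√(I/(mgd)) = 2π√(0.4761/(7.36 × 9.83 × 0.197)) = 1.15 s.

1.15 s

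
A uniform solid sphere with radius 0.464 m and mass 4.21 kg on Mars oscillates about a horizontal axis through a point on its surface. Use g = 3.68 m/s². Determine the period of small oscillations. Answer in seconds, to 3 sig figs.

2.64 s

I_cm = (2/5)mr² = 0.3626 kg·m². The pivot is at distance d = 0.464 m from the centre of mass.
By the parallel-axis theorem, I = I_cm + md² = 0.3626 + 0.9064 = 1.269 kg·m².
T = 2π√(I/(mgd)) = 2π√(1.269/(4.21 × 3.68 × 0.464)) = 2.64 s.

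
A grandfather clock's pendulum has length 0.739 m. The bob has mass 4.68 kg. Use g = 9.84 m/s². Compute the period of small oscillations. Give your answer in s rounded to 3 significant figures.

1.72 s

T = 2π√(L/g) = 2π√(0.739/9.84) = 2π × 0.2740 = 1.72 s.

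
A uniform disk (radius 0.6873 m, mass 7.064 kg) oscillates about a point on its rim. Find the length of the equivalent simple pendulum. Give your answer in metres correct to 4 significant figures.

The equivalent simple-pendulum length is L_eq = I/(md), where I is about the pivot and d = 0.68730 m.
I_cm = ½mR² = 1.6685 kg·m², so I = I_cm + md² = 1.6685 + 3.3369 = 5.0054 kg·m².
L_eq = 5.0054/(7.064 × 0.68730) = 1.031 m.

1.031 m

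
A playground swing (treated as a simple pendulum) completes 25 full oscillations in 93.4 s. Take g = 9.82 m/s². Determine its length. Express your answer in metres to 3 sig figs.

3.47 m

T = 93.4/25 = 3.736 s.
From T = 2π√(L/g), L = gT²/(4π²) = 9.82 × 3.736²/(4π²) = 3.47 m.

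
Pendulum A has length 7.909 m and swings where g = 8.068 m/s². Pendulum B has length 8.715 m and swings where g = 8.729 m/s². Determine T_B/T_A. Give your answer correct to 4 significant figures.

T = 2π√(L/g), so T_B/T_A = √((L_B/g_B)/(L_A/g_A)) = √((8.715/8.729)/(7.909/8.068)) = 1.009.

1.009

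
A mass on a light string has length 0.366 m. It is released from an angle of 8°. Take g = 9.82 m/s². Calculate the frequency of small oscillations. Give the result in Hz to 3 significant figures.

0.824 Hz

T = 2π√(L/g) = 2π√(0.366/9.82) = 1.213 s, so f = 1/T = 0.824 Hz.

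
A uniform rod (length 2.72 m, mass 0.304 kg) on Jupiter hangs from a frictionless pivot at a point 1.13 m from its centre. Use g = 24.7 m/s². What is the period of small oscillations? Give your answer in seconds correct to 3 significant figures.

1.64 s

For a physical pendulum T = 2π√(I/(mgd)), with d = 1.130 m from pivot to centre of mass.
I_cm = mL²/12 = 0.304 × 2.72²/12 = 0.1874 kg·m²; I = I_cm + md² = 0.1874 + 0.304 × 1.130² = 0.5756 kg·m².
T = 2π√(0.5756/(0.304 × 24.7 × 1.130)) = 1.64 s.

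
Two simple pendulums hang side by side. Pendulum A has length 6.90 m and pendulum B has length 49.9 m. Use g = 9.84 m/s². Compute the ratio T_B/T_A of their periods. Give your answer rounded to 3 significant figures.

2.69

T ∝ √L, so T_B/T_A = √(L_B/L_A) = √(49.9/6.90) = 2.69.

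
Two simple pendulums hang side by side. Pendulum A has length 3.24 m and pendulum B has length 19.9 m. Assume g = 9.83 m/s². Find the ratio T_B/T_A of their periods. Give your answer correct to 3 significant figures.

T ∝ √L, so T_B/T_A = √(L_B/L_A) = √(19.9/3.24) = 2.48.

2.48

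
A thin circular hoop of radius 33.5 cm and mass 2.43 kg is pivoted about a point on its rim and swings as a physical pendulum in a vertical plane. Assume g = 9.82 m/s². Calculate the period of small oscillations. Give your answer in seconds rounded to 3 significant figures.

1.64 s

I_cm = mr² = 0.2727 kg·m². The pivot is at distance d = 0.335 m from the centre of mass.
By the parallel-axis theorem, I = I_cm + md² = 0.2727 + 0.2727 = 0.5454 kg·m².
T = 2π√(I/(mgd)) = 2π√(0.5454/(2.43 × 9.82 × 0.335)) = 1.64 s.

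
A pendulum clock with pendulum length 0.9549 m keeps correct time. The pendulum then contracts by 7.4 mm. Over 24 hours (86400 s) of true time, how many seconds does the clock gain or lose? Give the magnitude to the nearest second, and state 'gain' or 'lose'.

gain 337 s

T ∝ √L, so T'/T = √(0.94750/0.9549) = 0.996118.
In 86400 s of true time the clock registers 86400/0.996118 = 86736.7 s, so it gains 337 s.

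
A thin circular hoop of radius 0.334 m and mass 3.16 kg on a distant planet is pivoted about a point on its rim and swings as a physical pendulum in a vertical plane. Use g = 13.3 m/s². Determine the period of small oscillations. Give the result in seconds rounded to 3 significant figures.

1.41 s

I_cm = mr² = 0.3525 kg·m². The pivot is at distance d = 0.334 m from the centre of mass.
By the parallel-axis theorem, I = I_cm + md² = 0.3525 + 0.3525 = 0.7050 kg·m².
T = 2π√(I/(mgd)) = 2π√(0.7050/(3.16 × 13.3 × 0.334)) = 1.41 s.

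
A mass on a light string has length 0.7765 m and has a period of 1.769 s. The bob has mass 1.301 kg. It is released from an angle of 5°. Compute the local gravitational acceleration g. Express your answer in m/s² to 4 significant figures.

9.796 m/s²

From T = 2π√(L/g), g = 4π²L/T² = 4π² × 0.7765/1.7690² = 9.796 m/s².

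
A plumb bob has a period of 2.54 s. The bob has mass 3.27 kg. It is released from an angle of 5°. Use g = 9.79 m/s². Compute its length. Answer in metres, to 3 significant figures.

1.60 m

From T = 2π√(L/g), L = gT²/(4π²) = 9.79 × 2.540²/(4π²) = 1.60 m.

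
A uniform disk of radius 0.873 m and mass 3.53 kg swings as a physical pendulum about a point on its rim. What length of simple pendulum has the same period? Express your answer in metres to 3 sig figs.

The equivalent simple-pendulum length is L_eq = I/(md), where I is about the pivot and d = 0.8730 m.
I_cm = ½mR² = 1.345 kg·m², so I = I_cm + md² = 1.345 + 2.690 = 4.035 kg·m².
L_eq = 4.035/(3.53 × 0.8730) = 1.31 m.

1.31 m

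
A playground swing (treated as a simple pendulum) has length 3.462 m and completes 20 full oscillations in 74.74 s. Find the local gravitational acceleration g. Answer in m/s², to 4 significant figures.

9.787 m/s²

T = 74.74/20 = 3.7370 s.
From T = 2π√(L/g), g = 4π²L/T² = 4π² × 3.462/3.7370² = 9.787 m/s².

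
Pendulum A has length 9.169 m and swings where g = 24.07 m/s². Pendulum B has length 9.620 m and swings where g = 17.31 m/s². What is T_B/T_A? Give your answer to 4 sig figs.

1.208

T = 2π√(L/g), so T_B/T_A = √((L_B/g_B)/(L_A/g_A)) = √((9.620/17.31)/(9.169/24.07)) = 1.208.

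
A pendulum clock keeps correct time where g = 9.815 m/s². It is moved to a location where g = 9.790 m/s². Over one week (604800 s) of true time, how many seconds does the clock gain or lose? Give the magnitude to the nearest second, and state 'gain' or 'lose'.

lose 771 s

The clock's period scales as T ∝ 1/√g, so T'/T = √(9.815/9.790) = 1.00128.
In 604800 s of true time the clock registers 604800/1.00128 = 604029.3 s, so it loses 771 s.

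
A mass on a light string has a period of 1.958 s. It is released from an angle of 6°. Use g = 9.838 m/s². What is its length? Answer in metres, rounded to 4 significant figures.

0.9554 m

From T = 2π√(L/g), L = gT²/(4π²) = 9.838 × 1.9580²/(4π²) = 0.9554 m.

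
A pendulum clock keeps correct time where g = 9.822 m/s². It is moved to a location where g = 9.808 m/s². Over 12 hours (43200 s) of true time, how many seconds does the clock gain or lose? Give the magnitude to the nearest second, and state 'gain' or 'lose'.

The clock's period scales as T ∝ 1/√g, so T'/T = √(9.822/9.808) = 1.00071.
In 43200 s of true time the clock registers 43200/1.00071 = 43169.2 s, so it loses 31 s.

lose 31 s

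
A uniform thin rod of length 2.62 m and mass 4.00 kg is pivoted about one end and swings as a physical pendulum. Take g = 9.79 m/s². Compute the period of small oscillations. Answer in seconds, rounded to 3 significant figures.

2.65 s

For a physical pendulum T = 2π√(I/(mgd)), with d = 1.310 m from pivot to centre of mass.
I_cm = mL²/12 = 4.00 × 2.62²/12 = 2.288 kg·m²; I = I_cm + md² = 2.288 + 4.00 × 1.310² = 9.153 kg·m².
T = 2π√(9.153/(4.00 × 9.79 × 1.310)) = 2.65 s.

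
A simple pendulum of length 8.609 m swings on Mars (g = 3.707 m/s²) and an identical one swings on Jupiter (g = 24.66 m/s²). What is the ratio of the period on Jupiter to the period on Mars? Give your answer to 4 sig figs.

0.3877

T ∝ 1/√g, so T₂/T₁ = √(g₁/g₂) = √(3.707/24.66) = 0.3877.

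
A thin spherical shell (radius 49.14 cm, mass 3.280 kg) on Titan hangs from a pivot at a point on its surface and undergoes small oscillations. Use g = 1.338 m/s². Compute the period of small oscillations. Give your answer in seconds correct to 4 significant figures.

I_cm = (2/3)mr² = 0.52802 kg·m². The pivot is at distance d = 0.4914 m from the centre of mass.
By the parallel-axis theorem, I = I_cm + md² = 0.52802 + 0.79203 = 1.3201 kg·m².
T = 2π√(I/(mgd)) = 2π√(1.3201/(3.280 × 1.338 × 0.4914)) = 4.916 s.

4.916 s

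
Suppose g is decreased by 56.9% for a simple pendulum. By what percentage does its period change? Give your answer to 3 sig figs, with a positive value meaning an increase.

52.3%

T ∝ 1/√g, so T'/T = 1/√(0.4310) = 1.523.
Percentage change in T = (1.523 − 1) × 100% = 52.3%.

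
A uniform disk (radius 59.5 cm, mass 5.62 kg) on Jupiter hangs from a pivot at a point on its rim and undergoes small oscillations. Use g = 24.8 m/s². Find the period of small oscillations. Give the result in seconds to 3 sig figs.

I_cm = ½mr² = 0.9948 kg·m². The pivot is at distance d = 0.595 m from the centre of mass.
By the parallel-axis theorem, I = I_cm + md² = 0.9948 + 1.990 = 2.984 kg·m².
T = 2π√(I/(mgd)) = 2π√(2.984/(5.62 × 24.8 × 0.595)) = 1.19 s.

1.19 s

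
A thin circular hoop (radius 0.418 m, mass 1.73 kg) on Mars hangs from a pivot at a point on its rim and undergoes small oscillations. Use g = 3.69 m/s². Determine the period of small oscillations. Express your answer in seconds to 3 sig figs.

2.99 s

I_cm = mr² = 0.3023 kg·m². The pivot is at distance d = 0.418 m from the centre of mass.
By the parallel-axis theorem, I = I_cm + md² = 0.3023 + 0.3023 = 0.6045 kg·m².
T = 2π√(I/(mgd)) = 2π√(0.6045/(1.73 × 3.69 × 0.418)) = 2.99 s.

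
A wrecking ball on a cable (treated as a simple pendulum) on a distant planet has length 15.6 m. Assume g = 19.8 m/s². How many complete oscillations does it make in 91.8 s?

T = 2π√(L/g) = 2π√(15.6/19.8) = 5.577 s.
Number of complete oscillations = ⌊91.8/5.577⌋ = ⌊16.46⌋ = 16.

16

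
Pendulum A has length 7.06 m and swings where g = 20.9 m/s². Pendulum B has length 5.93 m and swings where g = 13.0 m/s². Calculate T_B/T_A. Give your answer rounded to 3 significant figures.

T = 2π√(L/g), so T_B/T_A = √((L_B/g_B)/(L_A/g_A)) = √((5.93/13.0)/(7.06/20.9)) = 1.16.

1.16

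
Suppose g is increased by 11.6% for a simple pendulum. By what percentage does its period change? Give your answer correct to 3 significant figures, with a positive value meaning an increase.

T ∝ 1/√g, so T'/T = 1/√(1.116) = 0.9466.
Percentage change in T = (0.9466 − 1) × 100% = -5.34%.

-5.34%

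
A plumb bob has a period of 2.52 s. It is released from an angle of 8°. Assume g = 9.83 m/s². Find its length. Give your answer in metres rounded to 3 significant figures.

1.58 m

From T = 2π√(L/g), L = gT²/(4π²) = 9.83 × 2.520²/(4π²) = 1.58 m.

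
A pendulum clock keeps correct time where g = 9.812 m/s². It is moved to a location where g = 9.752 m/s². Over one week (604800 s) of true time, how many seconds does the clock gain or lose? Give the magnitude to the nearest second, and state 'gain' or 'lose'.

The clock's period scales as T ∝ 1/√g, so T'/T = √(9.812/9.752) = 1.00307.
In 604800 s of true time the clock registers 604800/1.00307 = 602948.0 s, so it loses 1852 s.

lose 1852 s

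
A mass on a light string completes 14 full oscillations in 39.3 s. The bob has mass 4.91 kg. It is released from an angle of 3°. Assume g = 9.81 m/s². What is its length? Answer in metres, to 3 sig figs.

T = 39.3/14 = 2.807 s.
From T = 2π√(L/g), L = gT²/(4π²) = 9.81 × 2.807²/(4π²) = 1.96 m.

1.96 m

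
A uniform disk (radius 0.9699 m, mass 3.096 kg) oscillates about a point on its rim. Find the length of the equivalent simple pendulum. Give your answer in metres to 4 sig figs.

1.455 m

The equivalent simple-pendulum length is L_eq = I/(md), where I is about the pivot and d = 0.96990 m.
I_cm = ½mR² = 1.4562 kg·m², so I = I_cm + md² = 1.4562 + 2.9124 = 4.3686 kg·m².
L_eq = 4.3686/(3.096 × 0.96990) = 1.455 m.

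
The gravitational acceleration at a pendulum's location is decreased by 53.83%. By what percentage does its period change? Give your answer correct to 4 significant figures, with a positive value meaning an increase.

47.17%

T ∝ 1/√g, so T'/T = 1/√(0.46170) = 1.4717.
Percentage change in T = (1.4717 − 1) × 100% = 47.17%.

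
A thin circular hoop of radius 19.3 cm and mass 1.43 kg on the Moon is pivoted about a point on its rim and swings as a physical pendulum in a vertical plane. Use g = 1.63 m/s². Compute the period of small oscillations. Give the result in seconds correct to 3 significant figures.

I_cm = mr² = 0.05327 kg·m². The pivot is at distance d = 0.193 m from the centre of mass.
By the parallel-axis theorem, I = I_cm + md² = 0.05327 + 0.05327 = 0.1065 kg·m².
T = 2π√(I/(mgd)) = 2π√(0.1065/(1.43 × 1.63 × 0.193)) = 3.06 s.

3.06 s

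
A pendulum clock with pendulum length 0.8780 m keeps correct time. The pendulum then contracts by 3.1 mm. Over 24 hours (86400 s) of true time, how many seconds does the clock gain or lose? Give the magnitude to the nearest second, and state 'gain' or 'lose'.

gain 153 s

T ∝ √L, so T'/T = √(0.87490/0.8780) = 0.998233.
In 86400 s of true time the clock registers 86400/0.998233 = 86552.9 s, so it gains 153 s.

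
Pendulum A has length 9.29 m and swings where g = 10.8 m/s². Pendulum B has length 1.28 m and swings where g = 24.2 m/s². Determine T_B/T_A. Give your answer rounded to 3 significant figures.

T = 2π√(L/g), so T_B/T_A = √((L_B/g_B)/(L_A/g_A)) = √((1.28/24.2)/(9.29/10.8)) = 0.248.

0.248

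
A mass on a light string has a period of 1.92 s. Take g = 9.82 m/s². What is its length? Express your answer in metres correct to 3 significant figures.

0.917 m

From T = 2π√(L/g), L = gT²/(4π²) = 9.82 × 1.920²/(4π²) = 0.917 m.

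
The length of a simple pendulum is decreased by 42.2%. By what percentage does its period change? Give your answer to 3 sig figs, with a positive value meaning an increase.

-24.0%

T ∝ √L, so T'/T = √(0.5780) = 0.7603.
Percentage change in T = (0.7603 − 1) × 100% = -24.0%.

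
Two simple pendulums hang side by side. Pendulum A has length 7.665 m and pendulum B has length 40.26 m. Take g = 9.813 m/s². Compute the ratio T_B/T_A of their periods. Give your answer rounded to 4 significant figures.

2.292

T ∝ √L, so T_B/T_A = √(L_B/L_A) = √(40.26/7.665) = 2.292.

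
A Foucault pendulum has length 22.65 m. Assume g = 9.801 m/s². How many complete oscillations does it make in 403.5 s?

T = 2π√(L/g) = 2π√(22.65/9.801) = 9.5517 s.
Number of complete oscillations = ⌊403.5/9.5517⌋ = ⌊42.244⌋ = 42.

42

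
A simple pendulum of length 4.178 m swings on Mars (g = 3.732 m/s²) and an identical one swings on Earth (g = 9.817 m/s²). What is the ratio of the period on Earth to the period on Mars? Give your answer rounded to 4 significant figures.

T ∝ 1/√g, so T₂/T₁ = √(g₁/g₂) = √(3.732/9.817) = 0.6166.

0.6166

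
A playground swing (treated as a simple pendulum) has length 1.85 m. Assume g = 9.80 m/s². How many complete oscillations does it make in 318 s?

T = 2π√(L/g) = 2π√(1.85/9.80) = 2.730 s.
Number of complete oscillations = ⌊318/2.730⌋ = ⌊116.5⌋ = 116.

116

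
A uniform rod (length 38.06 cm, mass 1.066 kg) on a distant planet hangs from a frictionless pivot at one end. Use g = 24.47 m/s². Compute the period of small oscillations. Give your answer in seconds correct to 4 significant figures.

0.6398 s

For a physical pendulum T = 2π√(I/(mgd)), with d = 0.19030 m from pivot to centre of mass.
I_cm = mL²/12 = 1.066 × 0.3806²/12 = 0.012868 kg·m²; I = I_cm + md² = 0.012868 + 1.066 × 0.19030² = 0.051472 kg·m².
T = 2π√(0.051472/(1.066 × 24.47 × 0.19030)) = 0.6398 s.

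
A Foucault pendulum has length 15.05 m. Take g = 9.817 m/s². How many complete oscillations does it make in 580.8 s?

T = 2π√(L/g) = 2π√(15.05/9.817) = 7.7796 s.
Number of complete oscillations = ⌊580.8/7.7796⌋ = ⌊74.657⌋ = 74.

74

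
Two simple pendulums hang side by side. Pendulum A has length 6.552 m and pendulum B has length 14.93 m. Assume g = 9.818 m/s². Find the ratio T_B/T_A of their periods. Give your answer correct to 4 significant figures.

1.510

T ∝ √L, so T_B/T_A = √(L_B/L_A) = √(14.93/6.552) = 1.510.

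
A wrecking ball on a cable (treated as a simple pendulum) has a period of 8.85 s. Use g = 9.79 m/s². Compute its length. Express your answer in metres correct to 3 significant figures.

From T = 2π√(L/g), L = gT²/(4π²) = 9.79 × 8.850²/(4π²) = 19.4 m.

19.4 m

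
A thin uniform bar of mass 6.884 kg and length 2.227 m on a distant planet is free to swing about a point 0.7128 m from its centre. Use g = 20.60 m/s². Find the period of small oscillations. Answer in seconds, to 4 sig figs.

1.574 s

For a physical pendulum T = 2π√(I/(mgd)), with d = 0.71280 m from pivot to centre of mass.
I_cm = mL²/12 = 6.884 × 2.227²/12 = 2.8451 kg·m²; I = I_cm + md² = 2.8451 + 6.884 × 0.71280² = 6.3428 kg·m².
T = 2π√(6.3428/(6.884 × 20.60 × 0.71280)) = 1.574 s.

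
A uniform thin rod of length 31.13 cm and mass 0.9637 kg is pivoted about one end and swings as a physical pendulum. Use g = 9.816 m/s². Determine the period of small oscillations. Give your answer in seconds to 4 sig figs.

For a physical pendulum T = 2π√(I/(mgd)), with d = 0.15565 m from pivot to centre of mass.
I_cm = mL²/12 = 0.9637 × 0.3113²/12 = 0.0077825 kg·m²; I = I_cm + md² = 0.0077825 + 0.9637 × 0.15565² = 0.031130 kg·m².
T = 2π√(0.031130/(0.9637 × 9.816 × 0.15565)) = 0.9136 s.

0.9136 s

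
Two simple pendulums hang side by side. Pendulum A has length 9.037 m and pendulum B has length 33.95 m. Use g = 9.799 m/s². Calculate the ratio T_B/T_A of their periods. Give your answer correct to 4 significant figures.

T ∝ √L, so T_B/T_A = √(L_B/L_A) = √(33.95/9.037) = 1.938.

1.938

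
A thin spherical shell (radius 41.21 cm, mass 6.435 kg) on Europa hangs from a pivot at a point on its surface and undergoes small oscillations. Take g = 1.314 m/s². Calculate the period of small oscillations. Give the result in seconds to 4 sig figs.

I_cm = (2/3)mr² = 0.72856 kg·m². The pivot is at distance d = 0.4121 m from the centre of mass.
By the parallel-axis theorem, I = I_cm + md² = 0.72856 + 1.0928 = 1.8214 kg·m².
T = 2π√(I/(mgd)) = 2π√(1.8214/(6.435 × 1.314 × 0.4121)) = 4.543 s.

4.543 s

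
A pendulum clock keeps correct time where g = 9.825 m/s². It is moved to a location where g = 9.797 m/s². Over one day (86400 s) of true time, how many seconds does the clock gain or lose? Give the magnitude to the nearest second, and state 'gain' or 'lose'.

lose 123 s

The clock's period scales as T ∝ 1/√g, so T'/T = √(9.825/9.797) = 1.00143.
In 86400 s of true time the clock registers 86400/1.00143 = 86276.8 s, so it loses 123 s.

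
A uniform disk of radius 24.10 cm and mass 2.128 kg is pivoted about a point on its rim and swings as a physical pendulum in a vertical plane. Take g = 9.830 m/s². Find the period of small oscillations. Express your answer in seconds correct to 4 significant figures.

1.205 s

I_cm = ½mr² = 0.061798 kg·m². The pivot is at distance d = 0.2410 m from the centre of mass.
By the parallel-axis theorem, I = I_cm + md² = 0.061798 + 0.12360 = 0.18539 kg·m².
T = 2π√(I/(mgd)) = 2π√(0.18539/(2.128 × 9.830 × 0.2410)) = 1.205 s.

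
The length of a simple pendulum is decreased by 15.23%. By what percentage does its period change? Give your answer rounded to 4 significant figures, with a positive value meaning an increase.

T ∝ √L, so T'/T = √(0.84770) = 0.92071.
Percentage change in T = (0.92071 − 1) × 100% = -7.929%.

-7.929%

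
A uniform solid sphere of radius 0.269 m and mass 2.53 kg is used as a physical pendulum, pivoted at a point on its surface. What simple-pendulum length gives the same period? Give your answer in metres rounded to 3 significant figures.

0.377 m

The equivalent simple-pendulum length is L_eq = I/(md), where I is about the pivot and d = 0.2690 m.
I_cm = (2/5)mR² = 0.07323 kg·m², so I = I_cm + md² = 0.07323 + 0.1831 = 0.2563 kg·m².
L_eq = 0.2563/(2.53 × 0.2690) = 0.377 m.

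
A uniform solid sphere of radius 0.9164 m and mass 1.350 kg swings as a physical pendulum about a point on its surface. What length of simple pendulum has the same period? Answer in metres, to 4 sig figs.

1.283 m

The equivalent simple-pendulum length is L_eq = I/(md), where I is about the pivot and d = 0.91640 m.
I_cm = (2/5)mR² = 0.45349 kg·m², so I = I_cm + md² = 0.45349 + 1.1337 = 1.5872 kg·m².
L_eq = 1.5872/(1.350 × 0.91640) = 1.283 m.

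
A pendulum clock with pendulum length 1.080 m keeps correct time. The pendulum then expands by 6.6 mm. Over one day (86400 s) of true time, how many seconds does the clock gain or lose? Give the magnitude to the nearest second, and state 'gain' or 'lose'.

T ∝ √L, so T'/T = √(1.08660/1.080) = 1.00305.
In 86400 s of true time the clock registers 86400/1.00305 = 86137.2 s, so it loses 263 s.

lose 263 s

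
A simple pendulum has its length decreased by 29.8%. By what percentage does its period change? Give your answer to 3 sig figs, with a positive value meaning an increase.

-16.2%

T ∝ √L, so T'/T = √(0.7020) = 0.8379.
Percentage change in T = (0.8379 − 1) × 100% = -16.2%.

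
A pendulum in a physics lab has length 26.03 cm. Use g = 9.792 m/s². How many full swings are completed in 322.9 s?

315

T = 2π√(L/g) = 2π√(0.2603/9.792) = 1.0244 s.
Number of complete oscillations = ⌊322.9/1.0244⌋ = ⌊315.20⌋ = 315.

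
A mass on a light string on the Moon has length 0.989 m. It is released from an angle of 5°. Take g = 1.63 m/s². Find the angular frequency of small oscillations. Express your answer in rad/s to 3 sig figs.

ω = √(g/L) = √(1.63/0.989) = 1.28 rad/s.

1.28 rad/s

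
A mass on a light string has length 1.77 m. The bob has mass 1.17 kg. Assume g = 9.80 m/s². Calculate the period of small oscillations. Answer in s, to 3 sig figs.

2.67 s

T = 2π√(L/g) = 2π√(1.77/9.80) = 2π × 0.4250 = 2.67 s.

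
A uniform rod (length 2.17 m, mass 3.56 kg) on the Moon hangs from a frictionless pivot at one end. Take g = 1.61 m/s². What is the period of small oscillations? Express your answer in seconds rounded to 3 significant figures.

5.96 s

For a physical pendulum T = 2π√(I/(mgd)), with d = 1.085 m from pivot to centre of mass.
I_cm = mL²/12 = 3.56 × 2.17²/12 = 1.397 kg·m²; I = I_cm + md² = 1.397 + 3.56 × 1.085² = 5.588 kg·m².
T = 2π√(5.588/(3.56 × 1.61 × 1.085)) = 5.96 s.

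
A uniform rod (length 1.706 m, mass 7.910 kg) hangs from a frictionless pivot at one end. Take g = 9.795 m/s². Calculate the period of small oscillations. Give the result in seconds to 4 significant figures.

2.141 s

For a physical pendulum T = 2π√(I/(mgd)), with d = 0.85300 m from pivot to centre of mass.
I_cm = mL²/12 = 7.910 × 1.706²/12 = 1.9185 kg·m²; I = I_cm + md² = 1.9185 + 7.910 × 0.85300² = 7.6738 kg·m².
T = 2π√(7.6738/(7.910 × 9.795 × 0.85300)) = 2.141 s.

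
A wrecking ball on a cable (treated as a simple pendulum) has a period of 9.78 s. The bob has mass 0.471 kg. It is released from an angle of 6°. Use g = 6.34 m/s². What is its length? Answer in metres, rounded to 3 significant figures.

15.4 m

From T = 2π√(L/g), L = gT²/(4π²) = 6.34 × 9.780²/(4π²) = 15.4 m.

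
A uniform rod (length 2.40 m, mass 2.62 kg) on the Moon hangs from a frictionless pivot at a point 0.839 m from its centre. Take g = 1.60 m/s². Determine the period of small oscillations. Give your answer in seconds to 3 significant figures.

5.90 s

For a physical pendulum T = 2π√(I/(mgd)), with d = 0.8390 m from pivot to centre of mass.
I_cm = mL²/12 = 2.62 × 2.40²/12 = 1.258 kg·m²; I = I_cm + md² = 1.258 + 2.62 × 0.8390² = 3.102 kg·m².
T = 2π√(3.102/(2.62 × 1.60 × 0.8390)) = 5.90 s.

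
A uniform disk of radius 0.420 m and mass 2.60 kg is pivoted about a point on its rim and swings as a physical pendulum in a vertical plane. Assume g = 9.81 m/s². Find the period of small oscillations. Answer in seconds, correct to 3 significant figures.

I_cm = ½mr² = 0.2293 kg·m². The pivot is at distance d = 0.420 m from the centre of mass.
By the parallel-axis theorem, I = I_cm + md² = 0.2293 + 0.4586 = 0.6880 kg·m².
T = 2π√(I/(mgd)) = 2π√(0.6880/(2.60 × 9.81 × 0.420)) = 1.59 s.

1.59 s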